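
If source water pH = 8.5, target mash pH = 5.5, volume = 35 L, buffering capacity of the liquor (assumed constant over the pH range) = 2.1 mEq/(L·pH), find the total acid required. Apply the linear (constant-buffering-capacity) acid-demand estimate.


acid = buffering capacity · (pH_source − pH_target) · V
acid = 2.1 · (8.5 − 5.5) · 35

220.5000 mEq


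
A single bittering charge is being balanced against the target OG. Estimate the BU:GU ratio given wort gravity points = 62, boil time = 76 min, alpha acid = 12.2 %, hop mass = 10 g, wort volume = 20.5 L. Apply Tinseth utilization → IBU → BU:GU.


U = 1.65·0.000125^(GP/1000)·(1−e^(−0.04t))/4.15;  IBU = (α/100)·m·U·1000/V;  BU:GU = IBU/GP
U = 1.65·0.000125^(62/1000)·(1−e^(−0.04·76))/4.15 = 0.2168
IBU = (12.2/100)·10·0.2168·1000/20.5 = 12.9051
BU:GU = 12.9051/62

0.2081


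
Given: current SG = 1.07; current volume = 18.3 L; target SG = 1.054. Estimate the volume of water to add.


V_water = V·((SG_curr − 1)/(SG_target − 1) − 1)
V_water = 18.3·((1.07 − 1)/(1.054 − 1) − 1)

5.4222 L


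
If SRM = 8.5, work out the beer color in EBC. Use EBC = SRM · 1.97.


EBC = 8.5 · 1.97

16.7450 EBC


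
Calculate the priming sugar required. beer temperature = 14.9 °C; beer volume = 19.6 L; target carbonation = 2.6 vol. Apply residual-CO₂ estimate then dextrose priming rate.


residual = 14.695·(0.01821 + 0.09011·e^(−0.04·T));  sugar = (target − residual)·4.0·V
residual = 14.695·(0.01821 + 0.09011·e^(−0.04·14.9)) = 0.9972
sugar = (2.6 − 0.9972)·4.0·19.6

125.6574 g


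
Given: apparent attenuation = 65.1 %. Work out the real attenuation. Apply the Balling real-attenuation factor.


RA = AA · 0.8192
RA = 65.1 · 0.8192

53.3299 %


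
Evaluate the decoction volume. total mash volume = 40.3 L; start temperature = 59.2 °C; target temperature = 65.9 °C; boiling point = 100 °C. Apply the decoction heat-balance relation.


V_dec = V_total·(T_target − T_start)/(T_boil − T_start)
V_dec = 40.3·(65.9 − 59.2)/(100 − 59.2)

6.6179 L


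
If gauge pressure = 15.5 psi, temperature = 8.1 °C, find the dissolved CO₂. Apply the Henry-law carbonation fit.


vols = (P + 14.695)·(0.01821 + 0.09011·e^(−0.04·T))
vols = (15.5 + 14.695)·(0.01821 + 0.09011·e^(−0.04·8.1))

2.5177 volumes


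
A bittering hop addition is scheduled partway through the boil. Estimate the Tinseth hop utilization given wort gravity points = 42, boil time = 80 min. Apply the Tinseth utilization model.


U = 1.65·0.000125^(GP/1000) · (1 − e^(−0.04·t))/4.15
bigness = 1.65·0.000125^(42/1000) = 1.1312
boil_factor = (1 − e^(−0.04·80))/4.15 = 0.2311
U = 1.1312 · 0.2311

0.2615


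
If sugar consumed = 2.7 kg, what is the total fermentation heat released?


Q = m_sugar · 590 kJ/kg
Q = 2.7 · 590

1593.0000 kJ


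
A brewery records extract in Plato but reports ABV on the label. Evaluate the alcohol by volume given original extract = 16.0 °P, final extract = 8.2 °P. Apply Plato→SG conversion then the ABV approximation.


SG = 259/(259 − P);  ABV = (OG − FG)·131.25
OG = 259/(259 − 16.0) = 1.0658
FG = 259/(259 − 8.2) = 1.0327
ABV = (1.0658 − 1.0327)·131.25

4.3507 % ABV


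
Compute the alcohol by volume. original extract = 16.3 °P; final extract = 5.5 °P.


SG = 259/(259 − P);  ABV = (OG − FG)·131.25
OG = 259/(259 − 16.3) = 1.0672
FG = 259/(259 − 5.5) = 1.0217
ABV = (1.0672 − 1.0217)·131.25

5.9673 % ABV


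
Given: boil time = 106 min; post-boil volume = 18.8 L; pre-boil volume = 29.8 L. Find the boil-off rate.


rate = (V_pre − V_post) / (t_min/60)
rate = (29.8 − 18.8) / (106/60)

6.2264 L/hr


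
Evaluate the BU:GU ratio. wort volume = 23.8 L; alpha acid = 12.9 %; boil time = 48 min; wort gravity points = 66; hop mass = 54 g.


U = 1.65·0.000125^(GP/1000)·(1−e^(−0.04t))/4.15;  IBU = (α/100)·m·U·1000/V;  BU:GU = IBU/GP
U = 1.65·0.000125^(66/1000)·(1−e^(−0.04·48))/4.15 = 0.1875
IBU = (12.9/100)·54·0.1875·1000/23.8 = 54.8766
BU:GU = 54.8766/66

0.8315


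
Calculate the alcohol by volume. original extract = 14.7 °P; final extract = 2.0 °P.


SG = 259/(259 − P);  ABV = (OG − FG)·131.25
OG = 259/(259 − 14.7) = 1.0602
FG = 259/(259 − 2.0) = 1.0078
ABV = (1.0602 − 1.0078)·131.25

6.8762 % ABV


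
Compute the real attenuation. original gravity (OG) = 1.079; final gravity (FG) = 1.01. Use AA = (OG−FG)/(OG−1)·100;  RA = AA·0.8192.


AA = (1.079 − 1.01)/(1.079 − 1)·100 = 87.3418
RA = 87.3418·0.8192

71.5504 %


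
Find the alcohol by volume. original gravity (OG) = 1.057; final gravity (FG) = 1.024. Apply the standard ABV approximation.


ABV = (OG − FG) · 131.25
ABV = (1.057 − 1.024) · 131.25

4.3312 % ABV


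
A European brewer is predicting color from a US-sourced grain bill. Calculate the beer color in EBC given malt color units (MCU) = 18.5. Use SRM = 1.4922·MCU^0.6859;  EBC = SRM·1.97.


SRM = 1.4922·18.5^0.6859 = 11.0403
EBC = 11.0403·1.97

21.7494 EBC


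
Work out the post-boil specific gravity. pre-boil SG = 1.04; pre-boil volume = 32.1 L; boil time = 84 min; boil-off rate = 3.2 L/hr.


V_post = V_pre − rate·(t/60);  SG_post = 1 + (SG_pre−1)·V_pre/V_post
V_post = 32.1 − 3.2·(84/60) = 27.6200
SG_post = 1 + (1.04 − 1)·32.1/27.6200

1.0465


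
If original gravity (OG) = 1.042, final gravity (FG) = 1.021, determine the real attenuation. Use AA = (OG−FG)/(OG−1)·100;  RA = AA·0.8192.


AA = (1.042 − 1.021)/(1.042 − 1)·100 = 50.0000
RA = 50.0000·0.8192

40.9600 %


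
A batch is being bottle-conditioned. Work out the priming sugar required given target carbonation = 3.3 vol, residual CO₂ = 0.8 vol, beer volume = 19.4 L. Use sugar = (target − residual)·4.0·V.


sugar = (3.3 − 0.8)·4.0·19.4

194.0000 g


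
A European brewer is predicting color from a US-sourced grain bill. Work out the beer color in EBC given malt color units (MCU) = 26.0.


SRM = 1.4922·MCU^0.6859;  EBC = SRM·1.97
SRM = 1.4922·26.0^0.6859 = 13.9430
EBC = 13.9430·1.97

27.4678 EBC


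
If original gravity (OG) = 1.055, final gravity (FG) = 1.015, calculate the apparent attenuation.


AA = (OG − FG)/(OG − 1) · 100
AA = (1.055 − 1.015)/(1.055 − 1) · 100

72.7273 %


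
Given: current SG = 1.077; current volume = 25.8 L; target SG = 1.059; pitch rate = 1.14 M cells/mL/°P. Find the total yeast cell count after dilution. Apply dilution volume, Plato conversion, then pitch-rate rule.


V_w = V·((SG_c−1)/(SG_t−1)−1);  °P = 259 − 259/SG_t;  cells = rate·(V+V_w)·°P
V_w = 25.8·((1.077−1)/(1.059−1)−1) = 7.8712
V_final = 25.8 + 7.8712 = 33.6712
°P = 259 − 259/1.059 = 14.4297
cells = 1.14·33.6712·14.4297

553.8843 billion cells


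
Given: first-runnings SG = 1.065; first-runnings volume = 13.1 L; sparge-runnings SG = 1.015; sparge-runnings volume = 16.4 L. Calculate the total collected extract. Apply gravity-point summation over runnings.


total = Σ (SG_i − 1)·1000·V_i
first = (1.065 − 1)·1000·13.1 = 851.5000
sparge = (1.015 − 1)·1000·16.4 = 246.0000
total = 851.5000 + 246.0000

1097.5000 gravity·L


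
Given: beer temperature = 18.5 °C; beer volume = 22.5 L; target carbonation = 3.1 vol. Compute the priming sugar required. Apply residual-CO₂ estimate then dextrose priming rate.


residual = 14.695·(0.01821 + 0.09011·e^(−0.04·T));  sugar = (target − residual)·4.0·V
residual = 14.695·(0.01821 + 0.09011·e^(−0.04·18.5)) = 0.8994
sugar = (3.1 − 0.8994)·4.0·22.5

198.0563 g


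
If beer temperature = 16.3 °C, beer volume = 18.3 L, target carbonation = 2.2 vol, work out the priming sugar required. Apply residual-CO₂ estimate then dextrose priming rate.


residual = 14.695·(0.01821 + 0.09011·e^(−0.04·T));  sugar = (target − residual)·4.0·V
residual = 14.695·(0.01821 + 0.09011·e^(−0.04·16.3)) = 0.9575
sugar = (2.2 − 0.9575)·4.0·18.3

90.9517 g


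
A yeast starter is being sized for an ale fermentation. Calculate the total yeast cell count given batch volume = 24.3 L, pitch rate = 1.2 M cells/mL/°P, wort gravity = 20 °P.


cells (billions) = rate · V_L · °P
cells = 1.2 · 24.3 · 20

583.2000 billion cells


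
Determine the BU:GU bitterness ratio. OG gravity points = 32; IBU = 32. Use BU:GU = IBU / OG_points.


BU:GU = 32 / 32

1.0000


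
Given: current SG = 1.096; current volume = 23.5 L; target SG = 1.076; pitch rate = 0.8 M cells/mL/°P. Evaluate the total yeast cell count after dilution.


V_w = V·((SG_c−1)/(SG_t−1)−1);  °P = 259 − 259/SG_t;  cells = rate·(V+V_w)·°P
V_w = 23.5·((1.096−1)/(1.076−1)−1) = 6.1842
V_final = 23.5 + 6.1842 = 29.6842
°P = 259 − 259/1.076 = 18.2937
cells = 0.8·29.6842·18.2937

434.4268 billion cells


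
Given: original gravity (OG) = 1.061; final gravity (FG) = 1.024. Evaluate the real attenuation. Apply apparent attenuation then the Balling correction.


AA = (OG−FG)/(OG−1)·100;  RA = AA·0.8192
AA = (1.061 − 1.024)/(1.061 − 1)·100 = 60.6557
RA = 60.6557·0.8192

49.6892 %


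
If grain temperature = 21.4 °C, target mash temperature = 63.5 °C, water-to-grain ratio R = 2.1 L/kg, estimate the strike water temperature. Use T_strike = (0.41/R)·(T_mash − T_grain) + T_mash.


T_strike = (0.41/2.1)·(63.5 − 21.4) + 63.5

71.7195 °C


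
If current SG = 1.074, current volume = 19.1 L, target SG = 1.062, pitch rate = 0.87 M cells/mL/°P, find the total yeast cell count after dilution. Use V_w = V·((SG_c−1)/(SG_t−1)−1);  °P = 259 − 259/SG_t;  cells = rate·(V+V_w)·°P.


V_w = 19.1·((1.074−1)/(1.062−1)−1) = 3.6968
V_final = 19.1 + 3.6968 = 22.7968
°P = 259 − 259/1.062 = 15.1205
cells = 0.87·22.7968·15.1205

299.8883 billion cells


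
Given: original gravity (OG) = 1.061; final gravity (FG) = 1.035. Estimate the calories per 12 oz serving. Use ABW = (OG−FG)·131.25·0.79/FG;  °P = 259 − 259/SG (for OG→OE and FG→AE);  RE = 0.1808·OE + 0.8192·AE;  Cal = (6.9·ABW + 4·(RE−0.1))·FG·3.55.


ABW = (1.061 − 1.035)·131.25·0.79/1.035 = 2.6047
OE = 259 − 259/1.061 = 14.8907 °P
AE = 259 − 259/1.035 = 8.7585 °P
RE = 0.1808·14.8907 + 0.8192·8.7585 = 9.8672 °P
Cal = (6.9·2.6047 + 4·(9.8672−0.1))·1.035·3.55

209.5834 kcal


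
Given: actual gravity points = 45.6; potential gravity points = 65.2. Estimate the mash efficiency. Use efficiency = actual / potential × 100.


efficiency = 45.6 / 65.2 × 100

69.9387 %


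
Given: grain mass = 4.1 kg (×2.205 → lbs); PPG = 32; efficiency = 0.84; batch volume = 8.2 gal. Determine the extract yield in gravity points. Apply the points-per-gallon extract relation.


points = lbs × PPG × eff / vol
lbs = 4.1 × 2.205 = 9.0405
points = 9.0405 × 32 × 0.84 / 8.2

29.6352 points


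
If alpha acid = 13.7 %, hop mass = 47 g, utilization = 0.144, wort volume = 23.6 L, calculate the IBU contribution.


IBU = (α/100)·mass·U·1000 / V
IBU = (13.7/100)·47·0.144·1000 / 23.6

39.2888 IBU


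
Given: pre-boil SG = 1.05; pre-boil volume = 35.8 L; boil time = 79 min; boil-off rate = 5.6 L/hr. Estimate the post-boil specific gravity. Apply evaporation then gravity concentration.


V_post = V_pre − rate·(t/60);  SG_post = 1 + (SG_pre−1)·V_pre/V_post
V_post = 35.8 − 5.6·(79/60) = 28.4267
SG_post = 1 + (1.05 − 1)·35.8/28.4267

1.0630


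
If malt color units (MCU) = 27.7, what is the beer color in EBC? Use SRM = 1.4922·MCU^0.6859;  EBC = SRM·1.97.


SRM = 1.4922·27.7^0.6859 = 14.5621
EBC = 14.5621·1.97

28.6873 EBC


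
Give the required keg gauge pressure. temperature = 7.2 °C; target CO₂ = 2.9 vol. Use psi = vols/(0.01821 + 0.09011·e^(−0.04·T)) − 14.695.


psi = 2.9/(0.01821 + 0.09011·e^(−0.04·7.2)) − 14.695

19.1160 psi


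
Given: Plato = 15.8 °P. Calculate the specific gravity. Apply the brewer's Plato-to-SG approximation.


SG = 259/(259 − P)
SG = 259/(259 − 15.8)

1.0650


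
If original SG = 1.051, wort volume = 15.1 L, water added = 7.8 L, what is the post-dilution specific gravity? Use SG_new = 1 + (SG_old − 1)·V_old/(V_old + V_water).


pts = (1.051 − 1)·1000·15.1/(15.1 + 7.8) = 33.6288
SG_new = 1 + 33.6288/1000

1.0336


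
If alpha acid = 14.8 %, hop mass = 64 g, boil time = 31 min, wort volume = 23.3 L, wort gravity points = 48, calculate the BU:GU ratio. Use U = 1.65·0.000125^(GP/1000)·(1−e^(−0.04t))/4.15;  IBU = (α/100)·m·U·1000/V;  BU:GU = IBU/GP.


U = 1.65·0.000125^(48/1000)·(1−e^(−0.04·31))/4.15 = 0.1835
IBU = (14.8/100)·64·0.1835·1000/23.3 = 74.6119
BU:GU = 74.6119/48

1.5544


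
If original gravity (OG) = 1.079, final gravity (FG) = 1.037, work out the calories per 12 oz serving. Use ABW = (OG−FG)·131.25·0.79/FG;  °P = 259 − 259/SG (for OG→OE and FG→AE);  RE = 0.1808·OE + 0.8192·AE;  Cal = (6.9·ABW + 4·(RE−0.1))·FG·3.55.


ABW = (1.079 − 1.037)·131.25·0.79/1.037 = 4.1995
OE = 259 − 259/1.079 = 18.9629 °P
AE = 259 − 259/1.037 = 9.2411 °P
RE = 0.1808·18.9629 + 0.8192·9.2411 = 10.9988 °P
Cal = (6.9·4.1995 + 4·(10.9988−0.1))·1.037·3.55

267.1617 kcal


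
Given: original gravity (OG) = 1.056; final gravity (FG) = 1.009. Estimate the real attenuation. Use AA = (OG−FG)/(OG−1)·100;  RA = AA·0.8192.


AA = (1.056 − 1.009)/(1.056 − 1)·100 = 83.9286
RA = 83.9286·0.8192

68.7543 %


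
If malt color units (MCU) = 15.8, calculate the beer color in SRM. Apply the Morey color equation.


SRM = 1.4922 · MCU^0.6859
SRM = 1.4922 · 15.8^0.6859

9.9080 SRM


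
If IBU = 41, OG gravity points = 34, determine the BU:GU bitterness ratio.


BU:GU = IBU / OG_points
BU:GU = 41 / 34

1.2059


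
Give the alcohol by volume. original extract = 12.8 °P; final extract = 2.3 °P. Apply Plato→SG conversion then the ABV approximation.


SG = 259/(259 − P);  ABV = (OG − FG)·131.25
OG = 259/(259 − 12.8) = 1.0520
FG = 259/(259 − 2.3) = 1.0090
ABV = (1.0520 − 1.0090)·131.25

5.6477 % ABV


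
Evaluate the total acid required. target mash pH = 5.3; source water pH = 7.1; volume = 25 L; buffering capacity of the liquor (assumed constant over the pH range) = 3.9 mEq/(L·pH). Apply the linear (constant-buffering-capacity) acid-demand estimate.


acid = buffering capacity · (pH_source − pH_target) · V
acid = 3.9 · (7.1 − 5.3) · 25

175.5000 mEq


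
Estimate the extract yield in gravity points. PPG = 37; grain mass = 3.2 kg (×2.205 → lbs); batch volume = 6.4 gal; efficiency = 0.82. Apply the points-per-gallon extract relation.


points = lbs × PPG × eff / vol
lbs = 3.2 × 2.205 = 7.0560
points = 7.0560 × 37 × 0.82 / 6.4

33.4499 points


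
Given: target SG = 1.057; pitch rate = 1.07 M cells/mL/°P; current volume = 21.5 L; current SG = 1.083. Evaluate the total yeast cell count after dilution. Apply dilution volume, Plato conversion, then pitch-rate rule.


V_w = V·((SG_c−1)/(SG_t−1)−1);  °P = 259 − 259/SG_t;  cells = rate·(V+V_w)·°P
V_w = 21.5·((1.083−1)/(1.057−1)−1) = 9.8070
V_final = 21.5 + 9.8070 = 31.3070
°P = 259 − 259/1.057 = 13.9669
cells = 1.07·31.3070·13.9669

467.8699 billion cells


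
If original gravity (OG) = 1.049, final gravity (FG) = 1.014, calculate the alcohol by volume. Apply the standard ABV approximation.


ABV = (OG − FG) · 131.25
ABV = (1.049 − 1.014) · 131.25

4.5937 % ABV


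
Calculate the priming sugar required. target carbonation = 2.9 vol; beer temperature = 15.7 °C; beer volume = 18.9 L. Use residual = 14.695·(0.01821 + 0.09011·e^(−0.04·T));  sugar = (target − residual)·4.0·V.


residual = 14.695·(0.01821 + 0.09011·e^(−0.04·15.7)) = 0.9742
sugar = (2.9 − 0.9742)·4.0·18.9

145.5868 g


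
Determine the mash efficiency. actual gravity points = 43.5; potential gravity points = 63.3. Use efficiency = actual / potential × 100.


efficiency = 43.5 / 63.3 × 100

68.7204 %


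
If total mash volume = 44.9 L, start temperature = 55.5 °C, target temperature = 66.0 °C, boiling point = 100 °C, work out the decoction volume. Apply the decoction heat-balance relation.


V_dec = V_total·(T_target − T_start)/(T_boil − T_start)
V_dec = 44.9·(66.0 − 55.5)/(100 − 55.5)

10.5944 L


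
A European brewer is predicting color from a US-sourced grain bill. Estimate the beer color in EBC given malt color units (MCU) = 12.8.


SRM = 1.4922·MCU^0.6859;  EBC = SRM·1.97
SRM = 1.4922·12.8^0.6859 = 8.5756
EBC = 8.5756·1.97

16.8938 EBC


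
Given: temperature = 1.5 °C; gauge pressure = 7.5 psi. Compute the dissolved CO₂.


vols = (P + 14.695)·(0.01821 + 0.09011·e^(−0.04·T))
vols = (7.5 + 14.695)·(0.01821 + 0.09011·e^(−0.04·1.5))

2.2877 volumes


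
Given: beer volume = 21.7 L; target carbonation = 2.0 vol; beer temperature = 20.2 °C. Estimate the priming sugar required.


residual = 14.695·(0.01821 + 0.09011·e^(−0.04·T));  sugar = (target − residual)·4.0·V
residual = 14.695·(0.01821 + 0.09011·e^(−0.04·20.2)) = 0.8578
sugar = (2.0 − 0.8578)·4.0·21.7

99.1394 g


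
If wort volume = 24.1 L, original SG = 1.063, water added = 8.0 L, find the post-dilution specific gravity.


SG_new = 1 + (SG_old − 1)·V_old/(V_old + V_water)
pts = (1.063 − 1)·1000·24.1/(24.1 + 8.0) = 47.2991
SG_new = 1 + 47.2991/1000

1.0473


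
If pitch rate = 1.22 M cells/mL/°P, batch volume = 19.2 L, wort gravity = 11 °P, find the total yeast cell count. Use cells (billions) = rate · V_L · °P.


cells = 1.22 · 19.2 · 11

257.6640 billion cells


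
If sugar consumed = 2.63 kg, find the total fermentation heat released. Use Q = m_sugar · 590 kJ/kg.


Q = 2.63 · 590

1551.7000 kJ


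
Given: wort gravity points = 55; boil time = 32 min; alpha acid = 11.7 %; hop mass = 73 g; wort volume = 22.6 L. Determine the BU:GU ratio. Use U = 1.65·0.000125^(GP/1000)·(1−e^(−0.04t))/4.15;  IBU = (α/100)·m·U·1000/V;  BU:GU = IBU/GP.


U = 1.65·0.000125^(55/1000)·(1−e^(−0.04·32))/4.15 = 0.1751
IBU = (11.7/100)·73·0.1751·1000/22.6 = 66.1730
BU:GU = 66.1730/55

1.2031


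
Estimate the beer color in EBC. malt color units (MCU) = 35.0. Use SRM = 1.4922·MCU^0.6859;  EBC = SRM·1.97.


SRM = 1.4922·35.0^0.6859 = 17.0963
EBC = 17.0963·1.97

33.6798 EBC


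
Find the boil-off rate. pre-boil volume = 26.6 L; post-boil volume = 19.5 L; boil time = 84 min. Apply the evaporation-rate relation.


rate = (V_pre − V_post) / (t_min/60)
rate = (26.6 − 19.5) / (84/60)

5.0714 L/hr


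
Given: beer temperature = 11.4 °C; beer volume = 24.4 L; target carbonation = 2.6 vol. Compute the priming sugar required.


residual = 14.695·(0.01821 + 0.09011·e^(−0.04·T));  sugar = (target − residual)·4.0·V
residual = 14.695·(0.01821 + 0.09011·e^(−0.04·11.4)) = 1.1069
sugar = (2.6 − 1.1069)·4.0·24.4

145.7294 g


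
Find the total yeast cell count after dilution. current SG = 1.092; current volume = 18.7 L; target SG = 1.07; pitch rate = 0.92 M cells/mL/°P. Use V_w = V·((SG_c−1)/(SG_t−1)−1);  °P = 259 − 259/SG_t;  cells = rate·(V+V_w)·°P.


V_w = 18.7·((1.092−1)/(1.07−1)−1) = 5.8771
V_final = 18.7 + 5.8771 = 24.5771
°P = 259 − 259/1.07 = 16.9439
cells = 0.92·24.5771·16.9439

383.1186 billion cells


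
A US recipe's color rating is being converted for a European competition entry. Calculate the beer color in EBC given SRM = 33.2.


EBC = SRM · 1.97
EBC = 33.2 · 1.97

65.4040 EBC


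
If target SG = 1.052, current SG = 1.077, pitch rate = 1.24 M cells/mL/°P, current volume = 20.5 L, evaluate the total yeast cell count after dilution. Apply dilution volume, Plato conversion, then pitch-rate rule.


V_w = V·((SG_c−1)/(SG_t−1)−1);  °P = 259 − 259/SG_t;  cells = rate·(V+V_w)·°P
V_w = 20.5·((1.077−1)/(1.052−1)−1) = 9.8558
V_final = 20.5 + 9.8558 = 30.3558
°P = 259 − 259/1.052 = 12.8023
cells = 1.24·30.3558·12.8023

481.8926 billion cells


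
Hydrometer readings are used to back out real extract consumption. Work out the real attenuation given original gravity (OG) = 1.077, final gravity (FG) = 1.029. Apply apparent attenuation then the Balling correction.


AA = (OG−FG)/(OG−1)·100;  RA = AA·0.8192
AA = (1.077 − 1.029)/(1.077 − 1)·100 = 62.3377
RA = 62.3377·0.8192

51.0670 %


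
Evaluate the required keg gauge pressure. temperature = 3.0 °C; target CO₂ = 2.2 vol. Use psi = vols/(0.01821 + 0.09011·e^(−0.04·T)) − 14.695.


psi = 2.2/(0.01821 + 0.09011·e^(−0.04·3.0)) − 14.695

7.7241 psi


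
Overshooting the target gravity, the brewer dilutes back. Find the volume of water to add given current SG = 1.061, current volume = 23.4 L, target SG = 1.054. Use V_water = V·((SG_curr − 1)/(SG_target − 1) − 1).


V_water = 23.4·((1.061 − 1)/(1.054 − 1) − 1)

3.0333 L


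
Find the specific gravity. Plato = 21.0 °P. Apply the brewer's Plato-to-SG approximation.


SG = 259/(259 − P)
SG = 259/(259 − 21.0)

1.0882


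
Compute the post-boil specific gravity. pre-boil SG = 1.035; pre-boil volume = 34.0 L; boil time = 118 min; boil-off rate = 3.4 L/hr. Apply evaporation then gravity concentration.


V_post = V_pre − rate·(t/60);  SG_post = 1 + (SG_pre−1)·V_pre/V_post
V_post = 34.0 − 3.4·(118/60) = 27.3133
SG_post = 1 + (1.035 − 1)·34.0/27.3133

1.0436


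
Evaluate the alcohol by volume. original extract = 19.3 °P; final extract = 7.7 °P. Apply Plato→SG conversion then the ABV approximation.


SG = 259/(259 − P);  ABV = (OG − FG)·131.25
OG = 259/(259 − 19.3) = 1.0805
FG = 259/(259 − 7.7) = 1.0306
ABV = (1.0805 − 1.0306)·131.25

6.5463 % ABV


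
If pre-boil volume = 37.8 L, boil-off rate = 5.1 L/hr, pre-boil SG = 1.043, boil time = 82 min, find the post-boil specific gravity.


V_post = V_pre − rate·(t/60);  SG_post = 1 + (SG_pre−1)·V_pre/V_post
V_post = 37.8 − 5.1·(82/60) = 30.8300
SG_post = 1 + (1.043 − 1)·37.8/30.8300

1.0527


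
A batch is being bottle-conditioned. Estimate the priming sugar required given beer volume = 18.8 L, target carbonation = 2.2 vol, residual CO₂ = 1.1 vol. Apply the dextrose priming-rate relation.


sugar = (target − residual)·4.0·V
sugar = (2.2 − 1.1)·4.0·18.8

82.7200 g


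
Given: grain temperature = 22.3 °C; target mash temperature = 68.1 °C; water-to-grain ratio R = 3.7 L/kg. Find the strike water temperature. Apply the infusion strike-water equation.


T_strike = (0.41/R)·(T_mash − T_grain) + T_mash
T_strike = (0.41/3.7)·(68.1 − 22.3) + 68.1

73.1751 °C


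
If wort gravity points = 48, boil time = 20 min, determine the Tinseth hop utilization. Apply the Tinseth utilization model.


U = 1.65·0.000125^(GP/1000) · (1 − e^(−0.04·t))/4.15
bigness = 1.65·0.000125^(48/1000) = 1.0719
boil_factor = (1 − e^(−0.04·20))/4.15 = 0.1327
U = 1.0719 · 0.1327

0.1422


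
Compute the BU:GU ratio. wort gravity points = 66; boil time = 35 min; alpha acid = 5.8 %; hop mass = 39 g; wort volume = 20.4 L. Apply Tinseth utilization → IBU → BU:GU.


U = 1.65·0.000125^(GP/1000)·(1−e^(−0.04t))/4.15;  IBU = (α/100)·m·U·1000/V;  BU:GU = IBU/GP
U = 1.65·0.000125^(66/1000)·(1−e^(−0.04·35))/4.15 = 0.1655
IBU = (5.8/100)·39·0.1655·1000/20.4 = 18.3536
BU:GU = 18.3536/66

0.2781


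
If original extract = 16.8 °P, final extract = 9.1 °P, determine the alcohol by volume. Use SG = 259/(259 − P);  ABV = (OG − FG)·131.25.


OG = 259/(259 − 16.8) = 1.0694
FG = 259/(259 − 9.1) = 1.0364
ABV = (1.0694 − 1.0364)·131.25

4.3246 % ABV


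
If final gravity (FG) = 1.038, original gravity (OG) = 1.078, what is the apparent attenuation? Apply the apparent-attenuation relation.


AA = (OG − FG)/(OG − 1) · 100
AA = (1.078 − 1.038)/(1.078 − 1) · 100

51.2821 %


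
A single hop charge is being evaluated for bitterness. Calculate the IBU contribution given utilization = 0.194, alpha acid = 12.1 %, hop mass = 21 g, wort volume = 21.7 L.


IBU = (α/100)·mass·U·1000 / V
IBU = (12.1/100)·21·0.194·1000 / 21.7

22.7168 IBU


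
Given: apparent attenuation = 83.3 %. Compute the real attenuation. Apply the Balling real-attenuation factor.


RA = AA · 0.8192
RA = 83.3 · 0.8192

68.2394 %


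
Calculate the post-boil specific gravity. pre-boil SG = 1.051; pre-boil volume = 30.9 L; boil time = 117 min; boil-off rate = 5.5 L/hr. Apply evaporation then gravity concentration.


V_post = V_pre − rate·(t/60);  SG_post = 1 + (SG_pre−1)·V_pre/V_post
V_post = 30.9 − 5.5·(117/60) = 20.1750
SG_post = 1 + (1.051 − 1)·30.9/20.1750

1.0781


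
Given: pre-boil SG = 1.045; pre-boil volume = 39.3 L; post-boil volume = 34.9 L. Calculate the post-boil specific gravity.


SG_post = 1 + (SG_pre − 1)·V_pre/V_post
pts_pre = (1.045 − 1)·1000 = 45.0000
pts_post = 45.0000·39.3/34.9 = 50.6734
SG_post = 1 + 50.6734/1000

1.0507


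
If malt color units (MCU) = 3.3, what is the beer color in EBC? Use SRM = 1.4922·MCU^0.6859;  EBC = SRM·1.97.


SRM = 1.4922·3.3^0.6859 = 3.3844
EBC = 3.3844·1.97

6.6672 EBC


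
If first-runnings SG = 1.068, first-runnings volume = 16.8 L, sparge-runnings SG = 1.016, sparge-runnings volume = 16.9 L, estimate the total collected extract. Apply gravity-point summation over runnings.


total = Σ (SG_i − 1)·1000·V_i
first = (1.068 − 1)·1000·16.8 = 1142.4000
sparge = (1.016 − 1)·1000·16.9 = 270.4000
total = 1142.4000 + 270.4000

1412.8000 gravity·L


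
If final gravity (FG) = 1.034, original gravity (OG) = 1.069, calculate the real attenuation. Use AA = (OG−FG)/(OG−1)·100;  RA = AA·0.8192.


AA = (1.069 − 1.034)/(1.069 − 1)·100 = 50.7246
RA = 50.7246·0.8192

41.5536 %


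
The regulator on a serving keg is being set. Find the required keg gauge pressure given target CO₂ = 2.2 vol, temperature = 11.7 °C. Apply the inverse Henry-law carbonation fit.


psi = vols/(0.01821 + 0.09011·e^(−0.04·T)) − 14.695
psi = 2.2/(0.01821 + 0.09011·e^(−0.04·11.7)) − 14.695

14.7791 psi


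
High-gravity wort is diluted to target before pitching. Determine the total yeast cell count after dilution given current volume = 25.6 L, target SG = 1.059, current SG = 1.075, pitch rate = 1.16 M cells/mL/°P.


V_w = V·((SG_c−1)/(SG_t−1)−1);  °P = 259 − 259/SG_t;  cells = rate·(V+V_w)·°P
V_w = 25.6·((1.075−1)/(1.059−1)−1) = 6.9424
V_final = 25.6 + 6.9424 = 32.5424
°P = 259 − 259/1.059 = 14.4297
cells = 1.16·32.5424·14.4297

544.7071 billion cells


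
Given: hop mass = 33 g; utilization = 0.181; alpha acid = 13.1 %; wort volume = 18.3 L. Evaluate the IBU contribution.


IBU = (α/100)·mass·U·1000 / V
IBU = (13.1/100)·33·0.181·1000 / 18.3

42.7575 IBU


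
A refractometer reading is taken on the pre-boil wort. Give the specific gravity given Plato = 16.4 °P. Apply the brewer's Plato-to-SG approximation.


SG = 259/(259 − P)
SG = 259/(259 − 16.4)

1.0676


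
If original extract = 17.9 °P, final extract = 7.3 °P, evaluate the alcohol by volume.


SG = 259/(259 − P);  ABV = (OG − FG)·131.25
OG = 259/(259 − 17.9) = 1.0742
FG = 259/(259 − 7.3) = 1.0290
ABV = (1.0742 − 1.0290)·131.25

5.9378 % ABV


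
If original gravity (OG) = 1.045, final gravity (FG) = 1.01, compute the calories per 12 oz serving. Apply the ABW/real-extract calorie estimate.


ABW = (OG−FG)·131.25·0.79/FG;  °P = 259 − 259/SG (for OG→OE and FG→AE);  RE = 0.1808·OE + 0.8192·AE;  Cal = (6.9·ABW + 4·(RE−0.1))·FG·3.55
ABW = (1.045 − 1.01)·131.25·0.79/1.01 = 3.5931
OE = 259 − 259/1.045 = 11.1531 °P
AE = 259 − 259/1.01 = 2.5644 °P
RE = 0.1808·11.1531 + 0.8192·2.5644 = 4.1172 °P
Cal = (6.9·3.5931 + 4·(4.1172−0.1))·1.01·3.55

146.5086 kcal


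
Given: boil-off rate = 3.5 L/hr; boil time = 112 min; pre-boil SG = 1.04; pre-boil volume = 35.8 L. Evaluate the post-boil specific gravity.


V_post = V_pre − rate·(t/60);  SG_post = 1 + (SG_pre−1)·V_pre/V_post
V_post = 35.8 − 3.5·(112/60) = 29.2667
SG_post = 1 + (1.04 − 1)·35.8/29.2667

1.0489


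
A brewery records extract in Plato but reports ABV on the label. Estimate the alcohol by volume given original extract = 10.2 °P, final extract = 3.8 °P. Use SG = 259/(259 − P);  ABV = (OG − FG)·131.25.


OG = 259/(259 − 10.2) = 1.0410
FG = 259/(259 − 3.8) = 1.0149
ABV = (1.0410 − 1.0149)·131.25

3.4265 % ABV


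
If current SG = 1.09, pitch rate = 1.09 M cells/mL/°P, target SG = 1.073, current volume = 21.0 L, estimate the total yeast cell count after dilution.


V_w = V·((SG_c−1)/(SG_t−1)−1);  °P = 259 − 259/SG_t;  cells = rate·(V+V_w)·°P
V_w = 21.0·((1.09−1)/(1.073−1)−1) = 4.8904
V_final = 21.0 + 4.8904 = 25.8904
°P = 259 − 259/1.073 = 17.6207
cells = 1.09·25.8904·17.6207

497.2655 billion cells


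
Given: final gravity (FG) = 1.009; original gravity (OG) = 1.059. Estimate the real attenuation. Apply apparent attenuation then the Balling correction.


AA = (OG−FG)/(OG−1)·100;  RA = AA·0.8192
AA = (1.059 − 1.009)/(1.059 − 1)·100 = 84.7458
RA = 84.7458·0.8192

69.4237 %


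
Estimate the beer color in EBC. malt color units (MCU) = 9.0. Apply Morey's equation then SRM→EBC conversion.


SRM = 1.4922·MCU^0.6859;  EBC = SRM·1.97
SRM = 1.4922·9.0^0.6859 = 6.7351
EBC = 6.7351·1.97

13.2681 EBC


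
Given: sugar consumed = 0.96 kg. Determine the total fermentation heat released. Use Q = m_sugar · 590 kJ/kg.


Q = 0.96 · 590

566.4000 kJ


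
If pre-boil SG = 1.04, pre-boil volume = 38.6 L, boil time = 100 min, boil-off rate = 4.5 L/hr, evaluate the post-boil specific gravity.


V_post = V_pre − rate·(t/60);  SG_post = 1 + (SG_pre−1)·V_pre/V_post
V_post = 38.6 − 4.5·(100/60) = 31.1000
SG_post = 1 + (1.04 − 1)·38.6/31.1000

1.0496


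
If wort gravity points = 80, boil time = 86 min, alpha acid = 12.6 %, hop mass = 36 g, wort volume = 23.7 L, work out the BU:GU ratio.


U = 1.65·0.000125^(GP/1000)·(1−e^(−0.04t))/4.15;  IBU = (α/100)·m·U·1000/V;  BU:GU = IBU/GP
U = 1.65·0.000125^(80/1000)·(1−e^(−0.04·86))/4.15 = 0.1875
IBU = (12.6/100)·36·0.1875·1000/23.7 = 35.8889
BU:GU = 35.8889/80

0.4486


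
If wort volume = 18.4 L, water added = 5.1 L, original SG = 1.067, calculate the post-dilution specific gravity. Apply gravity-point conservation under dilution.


SG_new = 1 + (SG_old − 1)·V_old/(V_old + V_water)
pts = (1.067 − 1)·1000·18.4/(18.4 + 5.1) = 52.4596
SG_new = 1 + 52.4596/1000

1.0525


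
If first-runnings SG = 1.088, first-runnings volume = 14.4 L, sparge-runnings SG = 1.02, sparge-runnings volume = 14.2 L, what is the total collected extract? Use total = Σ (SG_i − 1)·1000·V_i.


first = (1.088 − 1)·1000·14.4 = 1267.2000
sparge = (1.02 − 1)·1000·14.2 = 284.0000
total = 1267.2000 + 284.0000

1551.2000 gravity·L


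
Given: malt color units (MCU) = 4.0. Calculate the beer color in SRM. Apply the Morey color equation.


SRM = 1.4922 · MCU^0.6859
SRM = 1.4922 · 4.0^0.6859

3.8617 SRM


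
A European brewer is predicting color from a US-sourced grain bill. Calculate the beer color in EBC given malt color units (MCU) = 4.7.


SRM = 1.4922·MCU^0.6859;  EBC = SRM·1.97
SRM = 1.4922·4.7^0.6859 = 4.3134
EBC = 4.3134·1.97

8.4974 EBC


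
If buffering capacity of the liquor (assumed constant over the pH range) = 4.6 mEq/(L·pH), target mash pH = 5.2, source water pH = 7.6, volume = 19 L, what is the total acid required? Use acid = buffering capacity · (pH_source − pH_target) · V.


acid = 4.6 · (7.6 − 5.2) · 19

209.7600 mEq


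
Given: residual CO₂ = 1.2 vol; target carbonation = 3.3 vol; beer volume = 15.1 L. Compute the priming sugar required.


sugar = (target − residual)·4.0·V
sugar = (3.3 − 1.2)·4.0·15.1

126.8400 g


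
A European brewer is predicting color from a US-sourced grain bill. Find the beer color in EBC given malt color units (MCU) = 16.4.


SRM = 1.4922·MCU^0.6859;  EBC = SRM·1.97
SRM = 1.4922·16.4^0.6859 = 10.1646
EBC = 10.1646·1.97

20.0242 EBC


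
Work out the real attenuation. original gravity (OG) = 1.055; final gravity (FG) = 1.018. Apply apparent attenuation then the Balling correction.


AA = (OG−FG)/(OG−1)·100;  RA = AA·0.8192
AA = (1.055 − 1.018)/(1.055 − 1)·100 = 67.2727
RA = 67.2727·0.8192

55.1098 %


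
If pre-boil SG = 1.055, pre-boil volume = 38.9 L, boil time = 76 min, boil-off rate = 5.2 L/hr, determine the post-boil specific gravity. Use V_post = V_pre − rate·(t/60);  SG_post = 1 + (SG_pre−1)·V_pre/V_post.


V_post = 38.9 − 5.2·(76/60) = 32.3133
SG_post = 1 + (1.055 − 1)·38.9/32.3133

1.0662


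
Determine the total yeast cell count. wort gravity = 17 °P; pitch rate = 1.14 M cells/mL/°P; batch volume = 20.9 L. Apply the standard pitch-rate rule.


cells (billions) = rate · V_L · °P
cells = 1.14 · 20.9 · 17

405.0420 billion cells


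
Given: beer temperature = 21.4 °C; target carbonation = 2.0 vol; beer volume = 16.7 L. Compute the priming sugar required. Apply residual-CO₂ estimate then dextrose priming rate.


residual = 14.695·(0.01821 + 0.09011·e^(−0.04·T));  sugar = (target − residual)·4.0·V
residual = 14.695·(0.01821 + 0.09011·e^(−0.04·21.4)) = 0.8302
sugar = (2.0 − 0.8302)·4.0·16.7

78.1441 g


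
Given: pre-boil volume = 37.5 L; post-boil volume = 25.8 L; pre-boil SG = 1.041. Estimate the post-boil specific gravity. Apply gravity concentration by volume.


SG_post = 1 + (SG_pre − 1)·V_pre/V_post
pts_pre = (1.041 − 1)·1000 = 41.0000
pts_post = 41.0000·37.5/25.8 = 59.5930
SG_post = 1 + 59.5930/1000

1.0596


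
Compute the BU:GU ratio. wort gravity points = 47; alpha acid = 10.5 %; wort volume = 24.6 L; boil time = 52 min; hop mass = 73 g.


U = 1.65·0.000125^(GP/1000)·(1−e^(−0.04t))/4.15;  IBU = (α/100)·m·U·1000/V;  BU:GU = IBU/GP
U = 1.65·0.000125^(47/1000)·(1−e^(−0.04·52))/4.15 = 0.2281
IBU = (10.5/100)·73·0.2281·1000/24.6 = 71.0576
BU:GU = 71.0576/47

1.5119


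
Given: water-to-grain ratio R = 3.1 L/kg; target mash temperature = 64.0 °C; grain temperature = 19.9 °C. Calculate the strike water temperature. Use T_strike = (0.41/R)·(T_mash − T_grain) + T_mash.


T_strike = (0.41/3.1)·(64.0 − 19.9) + 64.0

69.8326 °C


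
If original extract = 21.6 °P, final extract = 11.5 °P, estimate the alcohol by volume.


SG = 259/(259 − P);  ABV = (OG − FG)·131.25
OG = 259/(259 − 21.6) = 1.0910
FG = 259/(259 − 11.5) = 1.0465
ABV = (1.0910 − 1.0465)·131.25

5.8434 % ABV


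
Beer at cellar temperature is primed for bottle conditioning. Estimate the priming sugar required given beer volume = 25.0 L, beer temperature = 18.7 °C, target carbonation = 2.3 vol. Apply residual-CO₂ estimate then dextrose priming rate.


residual = 14.695·(0.01821 + 0.09011·e^(−0.04·T));  sugar = (target − residual)·4.0·V
residual = 14.695·(0.01821 + 0.09011·e^(−0.04·18.7)) = 0.8943
sugar = (2.3 − 0.8943)·4.0·25.0

140.5660 g


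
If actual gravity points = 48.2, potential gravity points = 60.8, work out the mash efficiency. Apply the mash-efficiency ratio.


efficiency = actual / potential × 100
efficiency = 48.2 / 60.8 × 100

79.2763 %


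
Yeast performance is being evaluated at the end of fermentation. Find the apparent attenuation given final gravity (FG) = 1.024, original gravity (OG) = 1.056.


AA = (OG − FG)/(OG − 1) · 100
AA = (1.056 − 1.024)/(1.056 − 1) · 100

57.1429 %


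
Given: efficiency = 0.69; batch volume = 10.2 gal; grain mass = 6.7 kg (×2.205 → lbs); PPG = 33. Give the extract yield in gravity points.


points = lbs × PPG × eff / vol
lbs = 6.7 × 2.205 = 14.7735
points = 14.7735 × 33 × 0.69 / 10.2

32.9797 points


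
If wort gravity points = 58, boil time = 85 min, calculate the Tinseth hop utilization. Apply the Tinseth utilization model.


U = 1.65·0.000125^(GP/1000) · (1 − e^(−0.04·t))/4.15
bigness = 1.65·0.000125^(58/1000) = 0.9797
boil_factor = (1 − e^(−0.04·85))/4.15 = 0.2329
U = 0.9797 · 0.2329

0.2282


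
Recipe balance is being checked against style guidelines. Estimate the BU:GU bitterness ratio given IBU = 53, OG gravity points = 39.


BU:GU = IBU / OG_points
BU:GU = 53 / 39

1.3590


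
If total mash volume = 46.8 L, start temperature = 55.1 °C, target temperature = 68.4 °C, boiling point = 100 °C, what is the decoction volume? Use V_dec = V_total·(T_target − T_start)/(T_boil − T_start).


V_dec = 46.8·(68.4 − 55.1)/(100 − 55.1)

13.8628 L


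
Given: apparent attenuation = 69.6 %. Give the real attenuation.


RA = AA · 0.8192
RA = 69.6 · 0.8192

57.0163 %


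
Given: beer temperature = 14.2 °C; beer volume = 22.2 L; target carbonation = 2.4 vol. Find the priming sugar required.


residual = 14.695·(0.01821 + 0.09011·e^(−0.04·T));  sugar = (target − residual)·4.0·V
residual = 14.695·(0.01821 + 0.09011·e^(−0.04·14.2)) = 1.0179
sugar = (2.4 − 1.0179)·4.0·22.2

122.7265 g


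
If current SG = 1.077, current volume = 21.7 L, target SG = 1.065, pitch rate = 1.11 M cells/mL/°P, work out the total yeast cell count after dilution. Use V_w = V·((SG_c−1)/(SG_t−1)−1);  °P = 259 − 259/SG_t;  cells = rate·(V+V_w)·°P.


V_w = 21.7·((1.077−1)/(1.065−1)−1) = 4.0062
V_final = 21.7 + 4.0062 = 25.7062
°P = 259 − 259/1.065 = 15.8075
cells = 1.11·25.7062·15.8075

451.0489 billion cells


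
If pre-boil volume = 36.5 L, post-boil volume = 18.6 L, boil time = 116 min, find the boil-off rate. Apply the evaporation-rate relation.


rate = (V_pre − V_post) / (t_min/60)
rate = (36.5 − 18.6) / (116/60)

9.2586 L/hr


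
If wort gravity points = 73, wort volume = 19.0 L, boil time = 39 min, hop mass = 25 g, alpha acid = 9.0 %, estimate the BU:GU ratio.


U = 1.65·0.000125^(GP/1000)·(1−e^(−0.04t))/4.15;  IBU = (α/100)·m·U·1000/V;  BU:GU = IBU/GP
U = 1.65·0.000125^(73/1000)·(1−e^(−0.04·39))/4.15 = 0.1630
IBU = (9.0/100)·25·0.1630·1000/19.0 = 19.2971
BU:GU = 19.2971/73

0.2643


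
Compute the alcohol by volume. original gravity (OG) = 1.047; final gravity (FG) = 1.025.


ABV = (OG − FG) · 131.25
ABV = (1.047 − 1.025) · 131.25

2.8875 % ABV


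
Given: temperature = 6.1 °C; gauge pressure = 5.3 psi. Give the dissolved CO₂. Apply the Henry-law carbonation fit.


vols = (P + 14.695)·(0.01821 + 0.09011·e^(−0.04·T))
vols = (5.3 + 14.695)·(0.01821 + 0.09011·e^(−0.04·6.1))

1.7758 volumes


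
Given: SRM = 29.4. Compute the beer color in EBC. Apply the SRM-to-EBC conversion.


EBC = SRM · 1.97
EBC = 29.4 · 1.97

57.9180 EBC


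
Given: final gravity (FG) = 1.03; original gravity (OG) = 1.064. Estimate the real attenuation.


AA = (OG−FG)/(OG−1)·100;  RA = AA·0.8192
AA = (1.064 − 1.03)/(1.064 − 1)·100 = 53.1250
RA = 53.1250·0.8192

43.5200 %


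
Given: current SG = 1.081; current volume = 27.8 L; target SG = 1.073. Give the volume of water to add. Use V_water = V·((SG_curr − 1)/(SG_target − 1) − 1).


V_water = 27.8·((1.081 − 1)/(1.073 − 1) − 1)

3.0466 L


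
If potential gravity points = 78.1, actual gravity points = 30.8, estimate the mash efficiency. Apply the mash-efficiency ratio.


efficiency = actual / potential × 100
efficiency = 30.8 / 78.1 × 100

39.4366 %


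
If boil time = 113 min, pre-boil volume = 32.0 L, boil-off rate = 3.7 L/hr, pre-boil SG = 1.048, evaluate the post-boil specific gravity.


V_post = V_pre − rate·(t/60);  SG_post = 1 + (SG_pre−1)·V_pre/V_post
V_post = 32.0 − 3.7·(113/60) = 25.0317
SG_post = 1 + (1.048 − 1)·32.0/25.0317

1.0614
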